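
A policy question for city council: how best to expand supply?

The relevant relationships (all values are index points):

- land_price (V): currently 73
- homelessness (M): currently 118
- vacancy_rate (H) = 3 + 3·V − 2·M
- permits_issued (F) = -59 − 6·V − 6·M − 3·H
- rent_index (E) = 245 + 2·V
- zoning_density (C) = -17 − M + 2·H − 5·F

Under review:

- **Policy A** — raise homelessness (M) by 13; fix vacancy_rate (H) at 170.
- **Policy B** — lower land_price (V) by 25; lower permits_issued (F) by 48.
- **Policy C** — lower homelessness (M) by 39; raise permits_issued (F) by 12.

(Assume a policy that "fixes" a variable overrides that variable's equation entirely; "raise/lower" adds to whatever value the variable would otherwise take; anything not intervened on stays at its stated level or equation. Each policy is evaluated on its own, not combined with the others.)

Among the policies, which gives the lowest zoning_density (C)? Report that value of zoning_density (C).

Policy A (M + 13, H := 170):
  V = 73
  M = 118 + 13 = 131
  H = 170
  F = -59 − 6·73 − 6·131 − 3·170 = -1793
  C = -17 − 131 + 2·170 − 5·(-1793) = 9157
Policy B (V − 25, F − 48):
  V = 73 − 25 = 48
  M = 118
  H = 3 + 3·48 − 2·118 = -89
  F = -59 − 6·48 − 6·118 − 3·(-89) (−48 from intervention) = -836
  C = -17 − 118 + 2·(-89) − 5·(-836) = 3867
Policy C (M − 39, F + 12):
  V = 73
  M = 118 − 39 = 79
  H = 3 + 3·73 − 2·79 = 64
  F = -59 − 6·73 − 6·79 − 3·64 (+12 from intervention) = -1151
  C = -17 − 79 + 2·64 − 5·(-1151) = 5787
Comparing — Policy A: C=9157, Policy B: C=3867, Policy C: C=5787. Lowest is 3867 (Policy B).

3867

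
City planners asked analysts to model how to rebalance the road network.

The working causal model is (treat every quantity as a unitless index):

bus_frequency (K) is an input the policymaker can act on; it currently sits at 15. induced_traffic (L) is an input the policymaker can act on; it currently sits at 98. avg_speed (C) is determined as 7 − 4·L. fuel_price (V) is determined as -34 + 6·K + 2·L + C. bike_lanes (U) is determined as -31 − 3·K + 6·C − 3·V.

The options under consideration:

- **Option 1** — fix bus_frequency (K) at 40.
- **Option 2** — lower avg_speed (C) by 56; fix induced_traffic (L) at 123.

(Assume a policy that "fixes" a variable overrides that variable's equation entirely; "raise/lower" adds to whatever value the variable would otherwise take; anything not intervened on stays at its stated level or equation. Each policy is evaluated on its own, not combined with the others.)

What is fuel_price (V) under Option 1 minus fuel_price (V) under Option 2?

256

Option 1 (K := 40):
  K = 40
  L = 98
  C = 7 − 4·98 = -385
  V = -34 + 6·40 + 2·98 + (-385) = 17
Option 2 (C − 56, L := 123):
  K = 15
  L = 123
  C = 7 − 4·123 (−56 from intervention) = -541
  V = -34 + 6·15 + 2·123 + (-541) = -239
V: 17 − (-239) = 256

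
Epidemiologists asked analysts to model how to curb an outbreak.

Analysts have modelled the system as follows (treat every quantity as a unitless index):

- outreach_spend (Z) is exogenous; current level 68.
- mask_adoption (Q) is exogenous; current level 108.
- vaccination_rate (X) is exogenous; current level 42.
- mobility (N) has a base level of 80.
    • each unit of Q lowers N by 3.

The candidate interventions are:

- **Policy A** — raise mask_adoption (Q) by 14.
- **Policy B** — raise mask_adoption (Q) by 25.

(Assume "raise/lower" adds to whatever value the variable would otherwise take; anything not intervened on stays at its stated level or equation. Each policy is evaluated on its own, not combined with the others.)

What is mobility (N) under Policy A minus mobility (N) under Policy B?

33

Policy A (Q + 14):
  Q = 108 + 14 = 122
  N = 80 − 3·122 = -286
Policy B (Q + 25):
  Q = 108 + 25 = 133
  N = 80 − 3·133 = -319
N: -286 − (-319) = 33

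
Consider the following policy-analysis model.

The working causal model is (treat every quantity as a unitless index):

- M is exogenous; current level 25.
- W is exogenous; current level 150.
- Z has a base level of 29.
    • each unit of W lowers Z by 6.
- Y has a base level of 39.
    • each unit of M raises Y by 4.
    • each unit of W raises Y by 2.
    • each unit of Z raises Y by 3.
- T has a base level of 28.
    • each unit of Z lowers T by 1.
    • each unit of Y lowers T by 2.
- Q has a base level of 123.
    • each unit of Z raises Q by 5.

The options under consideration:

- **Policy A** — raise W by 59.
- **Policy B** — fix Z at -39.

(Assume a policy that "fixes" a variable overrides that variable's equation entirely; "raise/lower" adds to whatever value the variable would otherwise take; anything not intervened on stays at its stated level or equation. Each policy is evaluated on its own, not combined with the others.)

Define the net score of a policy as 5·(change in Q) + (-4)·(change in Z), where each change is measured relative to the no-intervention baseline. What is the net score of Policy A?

Baseline:
  W = 150
  Z = 29 − 6·150 = -871
  Q = 123 + 5·(-871) = -4232
Policy A (W + 59):
  W = 150 + 59 = 209
  Z = 29 − 6·209 = -1225
  Q = 123 + 5·(-1225) = -6002
ΔQ = -6002 − (-4232) = -1770; ΔZ = -1225 − (-871) = -354
Score = 5·(-1770) + (-4)·(-354) = -7434

-7434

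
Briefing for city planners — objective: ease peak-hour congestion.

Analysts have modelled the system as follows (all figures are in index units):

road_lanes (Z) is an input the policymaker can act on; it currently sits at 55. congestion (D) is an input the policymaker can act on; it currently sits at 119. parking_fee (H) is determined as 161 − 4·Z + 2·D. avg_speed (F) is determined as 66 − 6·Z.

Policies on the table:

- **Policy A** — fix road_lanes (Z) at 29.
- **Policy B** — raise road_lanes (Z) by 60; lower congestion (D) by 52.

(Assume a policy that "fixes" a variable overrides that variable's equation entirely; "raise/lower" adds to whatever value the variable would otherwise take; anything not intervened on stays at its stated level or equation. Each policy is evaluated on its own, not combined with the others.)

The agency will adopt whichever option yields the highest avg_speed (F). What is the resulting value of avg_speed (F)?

-108

Policy A (Z := 29):
  Z = 29
  F = 66 − 6·29 = -108
Policy B (Z + 60, D − 52):
  Z = 55 + 60 = 115
  F = 66 − 6·115 = -624
Comparing — Policy A: F=-108, Policy B: F=-624. Highest is -108 (Policy A).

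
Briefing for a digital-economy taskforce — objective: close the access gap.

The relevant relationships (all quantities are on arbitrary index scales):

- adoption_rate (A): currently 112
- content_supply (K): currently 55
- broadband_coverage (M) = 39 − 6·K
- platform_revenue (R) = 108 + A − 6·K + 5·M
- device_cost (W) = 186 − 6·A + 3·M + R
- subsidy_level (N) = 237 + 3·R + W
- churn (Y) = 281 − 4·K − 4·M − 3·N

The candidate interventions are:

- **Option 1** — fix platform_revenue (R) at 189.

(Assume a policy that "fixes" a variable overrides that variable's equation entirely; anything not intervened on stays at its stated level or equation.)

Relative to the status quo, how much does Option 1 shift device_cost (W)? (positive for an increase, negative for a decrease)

1754

Baseline:
  A = 112
  K = 55
  M = 39 − 6·55 = -291
  R = 108 + 112 − 6·55 + 5·(-291) = -1565
  W = 186 − 6·112 + 3·(-291) + (-1565) = -2924
Option 1 (R := 189):
  A = 112
  K = 55
  M = 39 − 6·55 = -291
  R = 189
  W = 186 − 6·112 + 3·(-291) + 189 = -1170
Change in W: -1170 − (-2924) = 1754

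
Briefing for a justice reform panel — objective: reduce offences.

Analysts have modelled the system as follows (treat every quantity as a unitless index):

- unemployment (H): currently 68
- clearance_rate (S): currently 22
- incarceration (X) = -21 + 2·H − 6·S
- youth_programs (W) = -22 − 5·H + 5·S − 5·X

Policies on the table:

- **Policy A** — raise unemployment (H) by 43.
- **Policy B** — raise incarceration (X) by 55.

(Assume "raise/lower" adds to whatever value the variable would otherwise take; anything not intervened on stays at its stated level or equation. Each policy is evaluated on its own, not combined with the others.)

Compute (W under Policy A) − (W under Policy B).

-370

Policy A (H + 43):
  H = 68 + 43 = 111
  S = 22
  X = -21 + 2·111 − 6·22 = 69
  W = -22 − 5·111 + 5·22 − 5·69 = -812
Policy B (X + 55):
  H = 68
  S = 22
  X = -21 + 2·68 − 6·22 (+55 from intervention) = 38
  W = -22 − 5·68 + 5·22 − 5·38 = -442
W: -812 − (-442) = -370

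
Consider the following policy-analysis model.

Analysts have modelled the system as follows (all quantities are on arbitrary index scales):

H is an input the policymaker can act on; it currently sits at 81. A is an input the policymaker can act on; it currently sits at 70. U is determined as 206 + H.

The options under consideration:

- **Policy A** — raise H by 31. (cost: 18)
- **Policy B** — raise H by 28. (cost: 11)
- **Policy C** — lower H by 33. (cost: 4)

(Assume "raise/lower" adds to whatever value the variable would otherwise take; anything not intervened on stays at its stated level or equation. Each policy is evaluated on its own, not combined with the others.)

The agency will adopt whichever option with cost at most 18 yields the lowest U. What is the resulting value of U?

Policy A (H + 31):
  H = 81 + 31 = 112
  U = 206 + 112 = 318
Policy B (H + 28):
  H = 81 + 28 = 109
  U = 206 + 109 = 315
Policy C (H − 33):
  H = 81 − 33 = 48
  U = 206 + 48 = 254
Comparing — Policy A: U=318, Policy B: U=315, Policy C: U=254. Lowest is 254 (Policy C).

254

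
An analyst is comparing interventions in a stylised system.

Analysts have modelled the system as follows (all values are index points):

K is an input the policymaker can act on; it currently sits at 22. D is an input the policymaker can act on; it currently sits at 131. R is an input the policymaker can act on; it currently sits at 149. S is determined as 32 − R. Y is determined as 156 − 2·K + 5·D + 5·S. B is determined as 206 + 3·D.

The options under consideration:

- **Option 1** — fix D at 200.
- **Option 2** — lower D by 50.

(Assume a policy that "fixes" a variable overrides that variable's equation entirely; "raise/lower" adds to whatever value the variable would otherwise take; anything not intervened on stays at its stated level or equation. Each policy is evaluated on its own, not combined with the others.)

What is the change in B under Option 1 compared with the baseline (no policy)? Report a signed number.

207

Baseline:
  D = 131
  B = 206 + 3·131 = 599
Option 1 (D := 200):
  D = 200
  B = 206 + 3·200 = 806
Change in B: 806 − 599 = 207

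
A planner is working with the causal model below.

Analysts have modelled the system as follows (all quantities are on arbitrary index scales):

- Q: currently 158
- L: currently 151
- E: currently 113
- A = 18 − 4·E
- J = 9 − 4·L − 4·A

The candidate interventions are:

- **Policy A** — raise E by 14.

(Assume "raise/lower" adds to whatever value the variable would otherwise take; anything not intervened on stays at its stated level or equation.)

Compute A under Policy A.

Policy A (E + 14):
  E = 113 + 14 = 127
  A = 18 − 4·127 = -490

-490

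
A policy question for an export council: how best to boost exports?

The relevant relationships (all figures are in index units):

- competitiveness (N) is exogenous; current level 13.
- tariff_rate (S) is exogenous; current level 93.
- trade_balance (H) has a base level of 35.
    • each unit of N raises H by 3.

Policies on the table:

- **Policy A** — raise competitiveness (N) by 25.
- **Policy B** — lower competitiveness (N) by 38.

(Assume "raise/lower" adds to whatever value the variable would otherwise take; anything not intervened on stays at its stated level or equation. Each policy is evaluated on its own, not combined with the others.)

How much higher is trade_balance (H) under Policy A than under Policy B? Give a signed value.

Policy A (N + 25):
  N = 13 + 25 = 38
  H = 35 + 3·38 = 149
Policy B (N − 38):
  N = 13 − 38 = -25
  H = 35 + 3·(-25) = -40
H: 149 − (-40) = 189

189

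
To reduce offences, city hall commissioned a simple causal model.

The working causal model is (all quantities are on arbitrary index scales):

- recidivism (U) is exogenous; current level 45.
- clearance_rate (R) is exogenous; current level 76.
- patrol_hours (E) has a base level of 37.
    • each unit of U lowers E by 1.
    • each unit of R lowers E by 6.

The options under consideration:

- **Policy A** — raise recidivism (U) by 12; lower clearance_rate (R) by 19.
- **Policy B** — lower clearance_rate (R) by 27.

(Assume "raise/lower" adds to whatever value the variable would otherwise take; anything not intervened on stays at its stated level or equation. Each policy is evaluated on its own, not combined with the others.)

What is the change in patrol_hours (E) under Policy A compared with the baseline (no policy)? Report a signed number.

Baseline:
  U = 45
  R = 76
  E = 37 − 45 − 6·76 = -464
Policy A (U + 12, R − 19):
  U = 45 + 12 = 57
  R = 76 − 19 = 57
  E = 37 − 57 − 6·57 = -362
Change in E: -362 − (-464) = 102

102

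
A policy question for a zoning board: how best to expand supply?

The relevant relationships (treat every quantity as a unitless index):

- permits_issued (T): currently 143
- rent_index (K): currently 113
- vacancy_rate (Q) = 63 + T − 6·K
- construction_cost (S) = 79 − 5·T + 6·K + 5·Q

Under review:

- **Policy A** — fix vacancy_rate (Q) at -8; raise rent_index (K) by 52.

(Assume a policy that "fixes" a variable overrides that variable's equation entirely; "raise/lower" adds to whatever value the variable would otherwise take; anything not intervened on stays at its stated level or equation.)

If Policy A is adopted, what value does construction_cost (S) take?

314

Policy A (Q := -8, K + 52):
  T = 143
  K = 113 + 52 = 165
  Q = -8
  S = 79 − 5·143 + 6·165 + 5·(-8) = 314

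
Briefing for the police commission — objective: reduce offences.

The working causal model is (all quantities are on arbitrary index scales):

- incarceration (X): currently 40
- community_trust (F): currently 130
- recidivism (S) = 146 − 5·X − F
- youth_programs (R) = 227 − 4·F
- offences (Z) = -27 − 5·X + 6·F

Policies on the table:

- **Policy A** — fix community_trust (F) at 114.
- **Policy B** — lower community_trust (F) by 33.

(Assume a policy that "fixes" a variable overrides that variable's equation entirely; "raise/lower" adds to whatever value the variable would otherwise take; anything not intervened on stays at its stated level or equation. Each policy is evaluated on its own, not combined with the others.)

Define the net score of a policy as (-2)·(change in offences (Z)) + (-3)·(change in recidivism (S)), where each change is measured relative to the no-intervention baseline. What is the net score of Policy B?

297

Baseline:
  X = 40
  F = 130
  S = 146 − 5·40 − 130 = -184
  Z = -27 − 5·40 + 6·130 = 553
Policy B (F − 33):
  X = 40
  F = 130 − 33 = 97
  S = 146 − 5·40 − 97 = -151
  Z = -27 − 5·40 + 6·97 = 355
ΔZ = 355 − 553 = -198; ΔS = -151 − (-184) = 33
Score = (-2)·(-198) + (-3)·33 = 297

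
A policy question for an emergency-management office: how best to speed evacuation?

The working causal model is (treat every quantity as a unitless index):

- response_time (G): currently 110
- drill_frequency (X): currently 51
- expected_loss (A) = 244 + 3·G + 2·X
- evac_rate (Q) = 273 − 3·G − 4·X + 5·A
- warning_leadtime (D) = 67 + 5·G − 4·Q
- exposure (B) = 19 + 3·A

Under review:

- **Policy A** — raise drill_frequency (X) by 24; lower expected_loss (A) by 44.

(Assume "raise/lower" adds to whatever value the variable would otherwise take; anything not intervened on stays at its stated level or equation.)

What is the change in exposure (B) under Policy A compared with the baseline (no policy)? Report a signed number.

Baseline:
  G = 110
  X = 51
  A = 244 + 3·110 + 2·51 = 676
  B = 19 + 3·676 = 2047
Policy A (X + 24, A − 44):
  G = 110
  X = 51 + 24 = 75
  A = 244 + 3·110 + 2·75 (−44 from intervention) = 680
  B = 19 + 3·680 = 2059
Change in B: 2059 − 2047 = 12

12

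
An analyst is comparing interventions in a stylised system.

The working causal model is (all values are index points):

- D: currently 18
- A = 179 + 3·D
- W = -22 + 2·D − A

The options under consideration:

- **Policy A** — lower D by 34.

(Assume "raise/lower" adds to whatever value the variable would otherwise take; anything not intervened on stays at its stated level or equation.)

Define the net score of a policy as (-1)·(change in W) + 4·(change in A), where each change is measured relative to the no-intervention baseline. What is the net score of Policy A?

Baseline:
  D = 18
  A = 179 + 3·18 = 233
  W = -22 + 2·18 − 233 = -219
Policy A (D − 34):
  D = 18 − 34 = -16
  A = 179 + 3·(-16) = 131
  W = -22 + 2·(-16) − 131 = -185
ΔW = -185 − (-219) = 34; ΔA = 131 − 233 = -102
Score = (-1)·34 + 4·(-102) = -442

-442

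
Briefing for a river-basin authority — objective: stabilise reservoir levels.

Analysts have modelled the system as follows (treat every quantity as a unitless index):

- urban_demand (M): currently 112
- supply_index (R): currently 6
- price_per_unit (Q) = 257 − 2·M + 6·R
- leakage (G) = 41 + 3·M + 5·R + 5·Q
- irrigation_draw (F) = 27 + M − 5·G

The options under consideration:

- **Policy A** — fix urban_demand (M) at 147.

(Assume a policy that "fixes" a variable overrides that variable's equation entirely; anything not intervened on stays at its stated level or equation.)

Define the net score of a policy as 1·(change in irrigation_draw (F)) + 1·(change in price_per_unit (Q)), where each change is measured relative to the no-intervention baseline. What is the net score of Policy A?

Baseline:
  M = 112
  R = 6
  Q = 257 − 2·112 + 6·6 = 69
  G = 41 + 3·112 + 5·6 + 5·69 = 752
  F = 27 + 112 − 5·752 = -3621
Policy A (M := 147):
  M = 147
  R = 6
  Q = 257 − 2·147 + 6·6 = -1
  G = 41 + 3·147 + 5·6 + 5·(-1) = 507
  F = 27 + 147 − 5·507 = -2361
ΔF = -2361 − (-3621) = 1260; ΔQ = -1 − 69 = -70
Score = 1·1260 + 1·(-70) = 1190

1190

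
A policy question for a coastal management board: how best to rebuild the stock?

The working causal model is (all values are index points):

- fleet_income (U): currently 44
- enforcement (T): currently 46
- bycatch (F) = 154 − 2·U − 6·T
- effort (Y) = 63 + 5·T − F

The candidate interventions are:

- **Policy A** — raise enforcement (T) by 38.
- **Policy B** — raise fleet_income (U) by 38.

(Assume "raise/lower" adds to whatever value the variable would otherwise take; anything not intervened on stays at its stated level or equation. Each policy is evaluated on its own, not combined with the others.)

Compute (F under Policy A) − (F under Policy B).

-152

Policy A (T + 38):
  U = 44
  T = 46 + 38 = 84
  F = 154 − 2·44 − 6·84 = -438
Policy B (U + 38):
  U = 44 + 38 = 82
  T = 46
  F = 154 − 2·82 − 6·46 = -286
F: -438 − (-286) = -152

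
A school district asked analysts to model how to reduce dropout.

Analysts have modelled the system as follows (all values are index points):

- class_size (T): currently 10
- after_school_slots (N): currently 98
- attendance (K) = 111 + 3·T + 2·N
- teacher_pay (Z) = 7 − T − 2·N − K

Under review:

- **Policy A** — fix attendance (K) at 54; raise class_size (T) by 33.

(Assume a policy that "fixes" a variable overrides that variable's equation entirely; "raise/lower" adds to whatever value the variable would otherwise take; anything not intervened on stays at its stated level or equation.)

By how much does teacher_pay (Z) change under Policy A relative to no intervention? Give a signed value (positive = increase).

Baseline:
  T = 10
  N = 98
  K = 111 + 3·10 + 2·98 = 337
  Z = 7 − 10 − 2·98 − 337 = -536
Policy A (K := 54, T + 33):
  T = 10 + 33 = 43
  N = 98
  K = 54
  Z = 7 − 43 − 2·98 − 54 = -286
Change in Z: -286 − (-536) = 250

250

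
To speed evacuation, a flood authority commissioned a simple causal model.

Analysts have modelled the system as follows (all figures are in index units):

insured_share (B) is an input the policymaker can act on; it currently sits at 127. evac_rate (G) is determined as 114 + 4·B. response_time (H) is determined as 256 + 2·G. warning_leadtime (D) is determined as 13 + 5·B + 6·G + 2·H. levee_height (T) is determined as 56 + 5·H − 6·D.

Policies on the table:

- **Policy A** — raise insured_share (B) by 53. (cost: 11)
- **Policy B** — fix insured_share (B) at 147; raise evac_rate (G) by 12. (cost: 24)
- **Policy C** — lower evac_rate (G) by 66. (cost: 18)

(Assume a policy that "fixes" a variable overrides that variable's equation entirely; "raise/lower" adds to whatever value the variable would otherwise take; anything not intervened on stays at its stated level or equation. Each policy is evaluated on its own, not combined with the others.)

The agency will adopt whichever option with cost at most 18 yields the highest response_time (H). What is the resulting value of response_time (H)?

Policy A (B + 53):
  B = 127 + 53 = 180
  G = 114 + 4·180 = 834
  H = 256 + 2·834 = 1924
Policy C (G − 66):
  B = 127
  G = 114 + 4·127 (−66 from intervention) = 556
  H = 256 + 2·556 = 1368
Comparing — Policy A: H=1924, Policy C: H=1368. Highest is 1924 (Policy A).

1924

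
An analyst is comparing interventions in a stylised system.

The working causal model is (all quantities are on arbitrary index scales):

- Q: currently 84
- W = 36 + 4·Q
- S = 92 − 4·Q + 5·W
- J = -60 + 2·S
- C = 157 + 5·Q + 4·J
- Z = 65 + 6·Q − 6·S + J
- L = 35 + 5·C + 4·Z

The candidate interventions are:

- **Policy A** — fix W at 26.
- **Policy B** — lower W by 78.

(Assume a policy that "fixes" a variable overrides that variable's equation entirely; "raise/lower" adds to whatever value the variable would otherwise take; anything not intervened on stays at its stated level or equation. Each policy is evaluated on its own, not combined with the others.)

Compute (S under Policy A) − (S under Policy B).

Policy A (W := 26):
  Q = 84
  W = 26
  S = 92 − 4·84 + 5·26 = -114
Policy B (W − 78):
  Q = 84
  W = 36 + 4·84 (−78 from intervention) = 294
  S = 92 − 4·84 + 5·294 = 1226
S: -114 − 1226 = -1340

-1340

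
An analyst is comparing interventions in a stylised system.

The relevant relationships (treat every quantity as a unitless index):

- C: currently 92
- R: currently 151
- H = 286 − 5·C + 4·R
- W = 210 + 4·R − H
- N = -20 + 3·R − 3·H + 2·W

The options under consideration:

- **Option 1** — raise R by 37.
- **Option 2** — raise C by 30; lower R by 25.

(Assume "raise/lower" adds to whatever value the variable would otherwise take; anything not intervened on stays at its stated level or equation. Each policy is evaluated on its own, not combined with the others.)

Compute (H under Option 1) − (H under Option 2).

398

Option 1 (R + 37):
  C = 92
  R = 151 + 37 = 188
  H = 286 − 5·92 + 4·188 = 578
Option 2 (C + 30, R − 25):
  C = 92 + 30 = 122
  R = 151 − 25 = 126
  H = 286 − 5·122 + 4·126 = 180
H: 578 − 180 = 398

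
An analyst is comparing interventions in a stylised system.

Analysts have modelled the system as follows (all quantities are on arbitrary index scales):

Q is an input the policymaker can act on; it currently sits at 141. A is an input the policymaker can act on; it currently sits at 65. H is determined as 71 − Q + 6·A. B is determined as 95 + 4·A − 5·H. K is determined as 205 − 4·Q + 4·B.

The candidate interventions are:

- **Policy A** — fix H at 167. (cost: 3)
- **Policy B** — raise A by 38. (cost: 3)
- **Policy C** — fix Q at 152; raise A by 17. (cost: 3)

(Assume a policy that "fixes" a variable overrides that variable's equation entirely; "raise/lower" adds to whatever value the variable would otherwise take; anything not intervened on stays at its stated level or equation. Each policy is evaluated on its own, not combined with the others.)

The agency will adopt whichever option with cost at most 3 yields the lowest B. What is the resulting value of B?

Policy A (H := 167):
  Q = 141
  A = 65
  H = 167
  B = 95 + 4·65 − 5·167 = -480
Policy B (A + 38):
  Q = 141
  A = 65 + 38 = 103
  H = 71 − 141 + 6·103 = 548
  B = 95 + 4·103 − 5·548 = -2233
Policy C (Q := 152, A + 17):
  Q = 152
  A = 65 + 17 = 82
  H = 71 − 152 + 6·82 = 411
  B = 95 + 4·82 − 5·411 = -1632
Comparing — Policy A: B=-480, Policy B: B=-2233, Policy C: B=-1632. Lowest is -2233 (Policy B).

-2233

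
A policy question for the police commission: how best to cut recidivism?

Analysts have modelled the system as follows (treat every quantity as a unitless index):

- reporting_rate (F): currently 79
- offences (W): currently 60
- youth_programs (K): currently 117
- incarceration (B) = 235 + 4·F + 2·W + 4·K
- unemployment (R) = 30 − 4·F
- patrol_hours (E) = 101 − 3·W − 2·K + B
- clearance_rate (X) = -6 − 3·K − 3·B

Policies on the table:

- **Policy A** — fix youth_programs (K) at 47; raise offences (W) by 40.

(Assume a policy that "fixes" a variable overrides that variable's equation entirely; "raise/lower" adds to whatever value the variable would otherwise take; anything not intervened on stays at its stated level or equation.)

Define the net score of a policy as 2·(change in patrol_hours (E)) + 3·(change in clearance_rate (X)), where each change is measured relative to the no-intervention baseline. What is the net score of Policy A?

Baseline:
  F = 79
  W = 60
  K = 117
  B = 235 + 4·79 + 2·60 + 4·117 = 1139
  E = 101 − 3·60 − 2·117 + 1139 = 826
  X = -6 − 3·117 − 3·1139 = -3774
Policy A (K := 47, W + 40):
  F = 79
  W = 60 + 40 = 100
  K = 47
  B = 235 + 4·79 + 2·100 + 4·47 = 939
  E = 101 − 3·100 − 2·47 + 939 = 646
  X = -6 − 3·47 − 3·939 = -2964
ΔE = 646 − 826 = -180; ΔX = -2964 − (-3774) = 810
Score = 2·(-180) + 3·810 = 2070

2070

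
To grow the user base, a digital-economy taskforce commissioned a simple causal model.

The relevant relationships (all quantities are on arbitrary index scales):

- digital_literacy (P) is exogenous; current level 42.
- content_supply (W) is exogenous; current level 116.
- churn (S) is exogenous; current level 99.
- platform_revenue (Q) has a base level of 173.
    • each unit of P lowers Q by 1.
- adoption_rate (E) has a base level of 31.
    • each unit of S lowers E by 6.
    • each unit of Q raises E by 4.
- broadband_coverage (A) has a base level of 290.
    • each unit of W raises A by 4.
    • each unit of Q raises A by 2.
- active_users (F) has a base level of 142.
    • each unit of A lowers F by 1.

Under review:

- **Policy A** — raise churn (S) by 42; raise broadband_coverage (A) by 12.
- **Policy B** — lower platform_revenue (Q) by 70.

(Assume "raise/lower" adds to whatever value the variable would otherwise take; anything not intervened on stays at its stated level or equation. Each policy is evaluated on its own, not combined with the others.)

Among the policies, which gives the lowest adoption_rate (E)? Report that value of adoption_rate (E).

Policy A (S + 42, A + 12):
  P = 42
  S = 99 + 42 = 141
  Q = 173 − 42 = 131
  E = 31 − 6·141 + 4·131 = -291
Policy B (Q − 70):
  P = 42
  S = 99
  Q = 173 − 42 (−70 from intervention) = 61
  E = 31 − 6·99 + 4·61 = -319
Comparing — Policy A: E=-291, Policy B: E=-319. Lowest is -319 (Policy B).

-319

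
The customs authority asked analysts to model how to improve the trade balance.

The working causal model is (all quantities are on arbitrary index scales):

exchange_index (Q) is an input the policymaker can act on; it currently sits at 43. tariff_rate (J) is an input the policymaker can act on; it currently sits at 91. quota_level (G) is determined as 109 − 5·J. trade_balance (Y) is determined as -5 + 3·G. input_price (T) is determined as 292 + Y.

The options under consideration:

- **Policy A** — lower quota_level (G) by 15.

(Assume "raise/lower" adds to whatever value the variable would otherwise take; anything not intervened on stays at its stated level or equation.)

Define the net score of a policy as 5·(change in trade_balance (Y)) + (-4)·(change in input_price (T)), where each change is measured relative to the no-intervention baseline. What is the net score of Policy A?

Baseline:
  J = 91
  G = 109 − 5·91 = -346
  Y = -5 + 3·(-346) = -1043
  T = 292 + (-1043) = -751
Policy A (G − 15):
  J = 91
  G = 109 − 5·91 (−15 from intervention) = -361
  Y = -5 + 3·(-361) = -1088
  T = 292 + (-1088) = -796
ΔY = -1088 − (-1043) = -45; ΔT = -796 − (-751) = -45
Score = 5·(-45) + (-4)·(-45) = -45

-45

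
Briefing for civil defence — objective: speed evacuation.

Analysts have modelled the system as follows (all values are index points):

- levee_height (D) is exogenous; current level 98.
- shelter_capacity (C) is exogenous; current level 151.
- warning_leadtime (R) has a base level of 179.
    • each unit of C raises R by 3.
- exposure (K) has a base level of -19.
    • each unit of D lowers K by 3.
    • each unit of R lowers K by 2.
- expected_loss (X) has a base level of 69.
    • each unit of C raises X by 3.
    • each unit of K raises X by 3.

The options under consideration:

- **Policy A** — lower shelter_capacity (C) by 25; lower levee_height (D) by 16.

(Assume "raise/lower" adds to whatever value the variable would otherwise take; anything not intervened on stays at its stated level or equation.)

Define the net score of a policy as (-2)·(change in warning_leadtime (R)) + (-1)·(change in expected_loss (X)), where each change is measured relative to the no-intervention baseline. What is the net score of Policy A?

-369

Baseline:
  D = 98
  C = 151
  R = 179 + 3·151 = 632
  K = -19 − 3·98 − 2·632 = -1577
  X = 69 + 3·151 + 3·(-1577) = -4209
Policy A (C − 25, D − 16):
  D = 98 − 16 = 82
  C = 151 − 25 = 126
  R = 179 + 3·126 = 557
  K = -19 − 3·82 − 2·557 = -1379
  X = 69 + 3·126 + 3·(-1379) = -3690
ΔR = 557 − 632 = -75; ΔX = -3690 − (-4209) = 519
Score = (-2)·(-75) + (-1)·519 = -369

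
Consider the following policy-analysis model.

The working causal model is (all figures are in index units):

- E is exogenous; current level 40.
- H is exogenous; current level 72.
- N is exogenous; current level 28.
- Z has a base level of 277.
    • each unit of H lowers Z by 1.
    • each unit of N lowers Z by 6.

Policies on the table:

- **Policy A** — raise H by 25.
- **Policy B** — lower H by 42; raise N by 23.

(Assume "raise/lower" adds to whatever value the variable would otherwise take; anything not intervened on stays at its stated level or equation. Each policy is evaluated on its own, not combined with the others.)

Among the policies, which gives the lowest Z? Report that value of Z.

-59

Policy A (H + 25):
  H = 72 + 25 = 97
  N = 28
  Z = 277 − 97 − 6·28 = 12
Policy B (H − 42, N + 23):
  H = 72 − 42 = 30
  N = 28 + 23 = 51
  Z = 277 − 30 − 6·51 = -59
Comparing — Policy A: Z=12, Policy B: Z=-59. Lowest is -59 (Policy B).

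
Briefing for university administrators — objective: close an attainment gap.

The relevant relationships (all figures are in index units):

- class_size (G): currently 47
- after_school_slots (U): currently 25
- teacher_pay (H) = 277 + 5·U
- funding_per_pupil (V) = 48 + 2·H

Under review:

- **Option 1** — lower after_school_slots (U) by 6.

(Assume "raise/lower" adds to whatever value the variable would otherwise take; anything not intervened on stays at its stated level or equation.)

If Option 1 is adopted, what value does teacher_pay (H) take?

372

Option 1 (U − 6):
  U = 25 − 6 = 19
  H = 277 + 5·19 = 372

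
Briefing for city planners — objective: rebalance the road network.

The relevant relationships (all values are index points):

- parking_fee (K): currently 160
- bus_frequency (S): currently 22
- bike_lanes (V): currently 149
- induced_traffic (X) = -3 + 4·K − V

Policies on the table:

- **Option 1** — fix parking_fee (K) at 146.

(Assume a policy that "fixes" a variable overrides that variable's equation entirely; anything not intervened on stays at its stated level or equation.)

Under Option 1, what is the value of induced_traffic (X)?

Option 1 (K := 146):
  K = 146
  V = 149
  X = -3 + 4·146 − 149 = 432

432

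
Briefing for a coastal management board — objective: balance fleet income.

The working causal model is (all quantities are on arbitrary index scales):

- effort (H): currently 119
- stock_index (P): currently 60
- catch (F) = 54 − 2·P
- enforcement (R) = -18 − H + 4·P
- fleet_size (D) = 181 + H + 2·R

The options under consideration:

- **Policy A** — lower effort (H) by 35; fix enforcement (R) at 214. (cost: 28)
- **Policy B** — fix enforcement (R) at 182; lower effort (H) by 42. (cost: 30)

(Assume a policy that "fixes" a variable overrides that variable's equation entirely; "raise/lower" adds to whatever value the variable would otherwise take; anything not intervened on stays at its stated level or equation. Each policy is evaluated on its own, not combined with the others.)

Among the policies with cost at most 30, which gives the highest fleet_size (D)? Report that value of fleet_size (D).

Policy A (H − 35, R := 214):
  H = 119 − 35 = 84
  P = 60
  R = 214
  D = 181 + 84 + 2·214 = 693
Policy B (R := 182, H − 42):
  H = 119 − 42 = 77
  P = 60
  R = 182
  D = 181 + 77 + 2·182 = 622
Comparing — Policy A: D=693, Policy B: D=622. Highest is 693 (Policy A).

693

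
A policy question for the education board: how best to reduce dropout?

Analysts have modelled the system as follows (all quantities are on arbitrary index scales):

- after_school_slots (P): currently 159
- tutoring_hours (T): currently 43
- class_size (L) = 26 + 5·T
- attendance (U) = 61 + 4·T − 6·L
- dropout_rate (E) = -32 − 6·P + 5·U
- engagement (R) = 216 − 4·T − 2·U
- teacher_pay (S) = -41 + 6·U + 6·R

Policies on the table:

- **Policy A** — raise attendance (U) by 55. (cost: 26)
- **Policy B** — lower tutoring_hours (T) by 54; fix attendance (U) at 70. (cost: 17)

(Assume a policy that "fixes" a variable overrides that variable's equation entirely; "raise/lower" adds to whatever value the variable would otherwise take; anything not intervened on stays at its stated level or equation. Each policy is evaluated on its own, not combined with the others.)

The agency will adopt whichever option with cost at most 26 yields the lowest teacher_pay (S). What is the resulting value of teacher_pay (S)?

Policy A (U + 55):
  T = 43
  L = 26 + 5·43 = 241
  U = 61 + 4·43 − 6·241 (+55 from intervention) = -1158
  R = 216 − 4·43 − 2·(-1158) = 2360
  S = -41 + 6·(-1158) + 6·2360 = 7171
Policy B (T − 54, U := 70):
  T = 43 − 54 = -11
  L = 26 + 5·(-11) = -29
  U = 70
  R = 216 − 4·(-11) − 2·70 = 120
  S = -41 + 6·70 + 6·120 = 1099
Comparing — Policy A: S=7171, Policy B: S=1099. Lowest is 1099 (Policy B).

1099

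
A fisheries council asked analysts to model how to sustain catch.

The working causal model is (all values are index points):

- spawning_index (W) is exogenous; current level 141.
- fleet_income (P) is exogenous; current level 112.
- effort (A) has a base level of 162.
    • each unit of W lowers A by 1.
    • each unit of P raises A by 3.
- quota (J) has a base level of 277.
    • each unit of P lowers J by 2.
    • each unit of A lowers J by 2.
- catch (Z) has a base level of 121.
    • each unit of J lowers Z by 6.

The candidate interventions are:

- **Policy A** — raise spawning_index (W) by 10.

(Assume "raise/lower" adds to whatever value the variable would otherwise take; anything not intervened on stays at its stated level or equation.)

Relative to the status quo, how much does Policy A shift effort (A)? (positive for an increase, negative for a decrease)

Baseline:
  W = 141
  P = 112
  A = 162 − 141 + 3·112 = 357
Policy A (W + 10):
  W = 141 + 10 = 151
  P = 112
  A = 162 − 151 + 3·112 = 347
Change in A: 347 − 357 = -10

-10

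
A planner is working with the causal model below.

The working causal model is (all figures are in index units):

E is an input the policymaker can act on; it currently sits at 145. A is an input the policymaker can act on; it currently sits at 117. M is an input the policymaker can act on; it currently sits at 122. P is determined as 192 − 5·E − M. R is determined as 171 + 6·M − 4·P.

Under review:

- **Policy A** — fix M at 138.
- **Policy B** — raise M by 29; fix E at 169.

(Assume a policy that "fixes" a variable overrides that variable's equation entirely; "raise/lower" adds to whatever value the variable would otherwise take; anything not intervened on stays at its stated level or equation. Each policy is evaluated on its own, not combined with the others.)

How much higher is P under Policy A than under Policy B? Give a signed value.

Policy A (M := 138):
  E = 145
  M = 138
  P = 192 − 5·145 − 138 = -671
Policy B (M + 29, E := 169):
  E = 169
  M = 122 + 29 = 151
  P = 192 − 5·169 − 151 = -804
P: -671 − (-804) = 133

133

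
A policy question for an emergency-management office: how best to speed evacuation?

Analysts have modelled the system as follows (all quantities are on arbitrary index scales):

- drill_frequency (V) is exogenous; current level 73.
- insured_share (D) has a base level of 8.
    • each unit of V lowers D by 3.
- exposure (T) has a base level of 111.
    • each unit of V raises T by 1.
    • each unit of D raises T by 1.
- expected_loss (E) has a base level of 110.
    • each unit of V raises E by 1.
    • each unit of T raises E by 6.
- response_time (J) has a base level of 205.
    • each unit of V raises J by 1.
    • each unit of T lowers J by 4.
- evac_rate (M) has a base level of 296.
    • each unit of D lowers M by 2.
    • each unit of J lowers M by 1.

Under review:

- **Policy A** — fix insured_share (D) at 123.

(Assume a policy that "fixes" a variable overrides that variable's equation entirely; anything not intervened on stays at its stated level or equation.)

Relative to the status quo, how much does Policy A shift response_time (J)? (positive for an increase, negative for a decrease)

Baseline:
  V = 73
  D = 8 − 3·73 = -211
  T = 111 + 73 + (-211) = -27
  J = 205 + 73 − 4·(-27) = 386
Policy A (D := 123):
  V = 73
  D = 123
  T = 111 + 73 + 123 = 307
  J = 205 + 73 − 4·307 = -950
Change in J: -950 − 386 = -1336

-1336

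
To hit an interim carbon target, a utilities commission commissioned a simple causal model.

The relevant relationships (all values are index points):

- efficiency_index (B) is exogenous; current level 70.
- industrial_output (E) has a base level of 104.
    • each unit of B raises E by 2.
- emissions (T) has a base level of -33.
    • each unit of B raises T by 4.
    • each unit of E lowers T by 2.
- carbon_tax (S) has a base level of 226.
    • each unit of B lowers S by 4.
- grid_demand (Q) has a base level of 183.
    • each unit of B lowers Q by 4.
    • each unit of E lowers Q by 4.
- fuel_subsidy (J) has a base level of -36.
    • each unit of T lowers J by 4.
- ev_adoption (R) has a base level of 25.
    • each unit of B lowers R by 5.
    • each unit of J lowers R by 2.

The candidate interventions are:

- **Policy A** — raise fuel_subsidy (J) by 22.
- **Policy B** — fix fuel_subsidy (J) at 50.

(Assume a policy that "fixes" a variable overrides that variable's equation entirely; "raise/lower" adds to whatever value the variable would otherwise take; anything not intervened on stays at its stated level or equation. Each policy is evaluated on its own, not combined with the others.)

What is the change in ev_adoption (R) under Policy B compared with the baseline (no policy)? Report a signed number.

Baseline:
  B = 70
  E = 104 + 2·70 = 244
  T = -33 + 4·70 − 2·244 = -241
  J = -36 − 4·(-241) = 928
  R = 25 − 5·70 − 2·928 = -2181
Policy B (J := 50):
  B = 70
  E = 104 + 2·70 = 244
  T = -33 + 4·70 − 2·244 = -241
  J = 50
  R = 25 − 5·70 − 2·50 = -425
Change in R: -425 − (-2181) = 1756

1756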